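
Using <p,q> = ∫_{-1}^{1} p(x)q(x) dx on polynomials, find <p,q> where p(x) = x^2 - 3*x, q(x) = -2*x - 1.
<p,q> = 10/3

Expand the product: p(x)·q(x) = -2*x^3 + 5*x^2 + 3*x.
∫_{-1}^{1} of each monomial x^k gives [2/(k+1) if k even, 0 if k odd]. Integrating term-by-term (or equivalently evaluating the antiderivative F(x) = -x^4/2 + 5*x^3/3 + 3*x^2/2 at the endpoints):
  F(1) − F(−1) = 8/3 − (-2/3) = 10/3.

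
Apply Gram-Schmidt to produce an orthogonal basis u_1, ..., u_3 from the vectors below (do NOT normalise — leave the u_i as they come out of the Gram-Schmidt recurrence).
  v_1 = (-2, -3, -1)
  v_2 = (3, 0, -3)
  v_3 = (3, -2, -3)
Orthogonal basis:
  u_1 = (-2, -3, -1)
  u_2 = (18/7, -9/14, -45/14)
  u_3 = (2/3, -2/3, 2/3)

Apply the Gram-Schmidt recurrence
  u_1 = v_1
  u_i = v_i − Σ_{j<i} ((v_i · u_j) / (u_j · u_j)) · u_j.

Step by step this gives:
  u_1 = (-2, -3, -1)
  u_2 = (18/7, -9/14, -45/14)
  u_3 = (2/3, -2/3, 2/3)

Orthogonality check:
  u_2 · u_1 = 0 (should be 0)
  u_3 · u_1 = 0 (should be 0)
  u_3 · u_2 = 0 (should be 0)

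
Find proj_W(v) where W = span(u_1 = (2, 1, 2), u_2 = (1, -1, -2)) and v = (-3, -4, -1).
proj_W(v) = (-3, -6/5, -12/5)

Set up U = [u_1 | ... | u_2] ∈ R^(3×2). The projector onto W = col(U) is P = U (U^T U)^(-1) U^T.
Compute U^T U =
  [9, -3]
  [-3, 6],
and U^T v = (-12, 3).
Solve U^T U · c = U^T v for the coefficients: c = (-7/5, -1/5). The projection is proj_W(v) = U c.
Check: (v - proj_W(v)) · u_1 = 0  (should be 0).
Check: (v - proj_W(v)) · u_2 = 0  (should be 0).
Result: proj_W(v) = (-3, -6/5, -12/5).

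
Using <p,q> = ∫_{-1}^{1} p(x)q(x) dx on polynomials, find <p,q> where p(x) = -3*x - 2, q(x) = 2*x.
<p,q> = -4

Expand the product: p(x)·q(x) = -6*x^2 - 4*x.
∫_{-1}^{1} of each monomial x^k gives [2/(k+1) if k even, 0 if k odd]. Integrating term-by-term (or equivalently evaluating the antiderivative F(x) = -2*x^3 - 2*x^2 at the endpoints):
  F(1) − F(−1) = -4 − (0) = -4.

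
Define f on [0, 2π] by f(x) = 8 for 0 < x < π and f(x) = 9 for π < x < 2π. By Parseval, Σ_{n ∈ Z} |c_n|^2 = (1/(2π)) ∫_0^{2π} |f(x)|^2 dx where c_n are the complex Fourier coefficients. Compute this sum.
Σ |c_n|^2 = 145/2

Parseval equates the L^2 energy of f (normalised by 1/(2π)) with the ℓ^2 sum of its Fourier coefficients: (1/(2π)) ∫_0^{2π} |f|^2 = Σ |c_n|^2.
Compute the left side: (1/(2π)) [∫_0^π 8^2 dx + ∫_π^{2π} 9^2 dx] = (1/(2π)) · (64π + 81π) = (64 + 81)/2 = 145/2.
So Σ_{n ∈ Z} |c_n|^2 = 145/2.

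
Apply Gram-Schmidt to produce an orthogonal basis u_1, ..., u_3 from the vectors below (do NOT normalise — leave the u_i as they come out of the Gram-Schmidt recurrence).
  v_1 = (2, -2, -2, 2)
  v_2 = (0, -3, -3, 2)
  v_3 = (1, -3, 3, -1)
Orthogonal basis:
  u_1 = (2, -2, -2, 2)
  u_2 = (-2, -1, -1, 0)
  u_3 = (1/3, -10/3, 8/3, -1)

Apply the Gram-Schmidt recurrence
  u_1 = v_1
  u_i = v_i − Σ_{j<i} ((v_i · u_j) / (u_j · u_j)) · u_j.

Step by step this gives:
  u_1 = (2, -2, -2, 2)
  u_2 = (-2, -1, -1, 0)
  u_3 = (1/3, -10/3, 8/3, -1)

Orthogonality check:
  u_2 · u_1 = 0 (should be 0)
  u_3 · u_1 = 0 (should be 0)
  u_3 · u_2 = 0 (should be 0)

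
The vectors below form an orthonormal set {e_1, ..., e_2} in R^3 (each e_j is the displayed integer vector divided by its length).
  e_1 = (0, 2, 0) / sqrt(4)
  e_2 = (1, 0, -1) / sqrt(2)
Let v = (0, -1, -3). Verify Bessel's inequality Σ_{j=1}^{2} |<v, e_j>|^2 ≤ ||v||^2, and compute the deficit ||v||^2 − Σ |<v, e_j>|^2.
Σ |<v, e_j>|^2 = 11/2; ||v||^2 = 10; deficit = 9/2

Write each e_j = u_j / sqrt(<u_j, u_j>) where u_j is the displayed integer vector. Then <v, e_j> = <v, u_j> / sqrt(<u_j, u_j>), so |<v, e_j>|^2 = <v, u_j>^2 / <u_j, u_j>.
Coefficients: <v, e_1> = -2/sqrt(4), <v, e_2> = 3/sqrt(2).
Square and sum: Σ |<v, e_j>|^2 = 11/2.
Compute ||v||^2 = v·v = 10.
Deficit = 10 − 11/2 = 9/2 ≥ 0, confirming Bessel's inequality. (The deficit equals ||v − Σ <v,e_j> e_j||^2, the squared distance from v to span{e_j}.)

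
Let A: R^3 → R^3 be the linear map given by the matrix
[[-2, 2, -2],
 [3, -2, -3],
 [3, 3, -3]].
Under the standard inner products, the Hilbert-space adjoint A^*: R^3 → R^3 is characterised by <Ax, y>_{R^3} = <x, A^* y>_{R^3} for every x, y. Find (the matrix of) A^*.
A^* = A^T =
[[-2, 3, 3],
 [2, -2, 3],
 [-2, -3, -3]]

For real matrices with standard dot products, the defining identity <Ax, y> = <x, A^* y> gives (Ax)^T y = x^T (A^*) y, i.e. x^T A^T y = x^T (A^*) y. Since this holds for all x, y, we must have A^* = A^T. Therefore
A^* =
[[-2, 3, 3],
 [2, -2, 3],
 [-2, -3, -3]].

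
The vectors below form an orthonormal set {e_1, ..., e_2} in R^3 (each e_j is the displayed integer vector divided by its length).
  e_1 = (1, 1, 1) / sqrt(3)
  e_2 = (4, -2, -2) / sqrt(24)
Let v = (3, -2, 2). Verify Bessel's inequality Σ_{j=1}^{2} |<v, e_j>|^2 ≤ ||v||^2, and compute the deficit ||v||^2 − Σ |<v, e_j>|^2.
Σ |<v, e_j>|^2 = 9; ||v||^2 = 17; deficit = 8

Write each e_j = u_j / sqrt(<u_j, u_j>) where u_j is the displayed integer vector. Then <v, e_j> = <v, u_j> / sqrt(<u_j, u_j>), so |<v, e_j>|^2 = <v, u_j>^2 / <u_j, u_j>.
Coefficients: <v, e_1> = 3/sqrt(3), <v, e_2> = 12/sqrt(24).
Square and sum: Σ |<v, e_j>|^2 = 9.
Compute ||v||^2 = v·v = 17.
Deficit = 17 − 9 = 8 ≥ 0, confirming Bessel's inequality. (The deficit equals ||v − Σ <v,e_j> e_j||^2, the squared distance from v to span{e_j}.)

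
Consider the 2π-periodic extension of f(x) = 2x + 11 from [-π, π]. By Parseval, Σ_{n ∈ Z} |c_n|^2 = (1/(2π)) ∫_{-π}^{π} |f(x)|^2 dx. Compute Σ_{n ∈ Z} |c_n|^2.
Σ |c_n|^2 = 4π^2/3 + 121

Expand and integrate term by term over [-π, π]:
  ∫ (2x)^2 dx = 4·(2π^3/3); ∫ 2·2·(11)·x dx = 0 (odd integrand); ∫ 11^2 dx = 121·2π.
So (1/(2π)) ∫_{-π}^{π} (2x + 11)^2 dx = 4π^2/3 + 121 = 4π^2/3 + 121.
Parseval ⇒ Σ |c_n|^2 = 4π^2/3 + 121.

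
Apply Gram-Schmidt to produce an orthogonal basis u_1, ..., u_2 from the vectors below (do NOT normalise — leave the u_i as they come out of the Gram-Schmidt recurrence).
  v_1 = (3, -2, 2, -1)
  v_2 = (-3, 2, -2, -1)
Orthogonal basis:
  u_1 = (3, -2, 2, -1)
  u_2 = (-1/3, 2/9, -2/9, -17/9)

Apply the Gram-Schmidt recurrence
  u_1 = v_1
  u_i = v_i − Σ_{j<i} ((v_i · u_j) / (u_j · u_j)) · u_j.

Step by step this gives:
  u_1 = (3, -2, 2, -1)
  u_2 = (-1/3, 2/9, -2/9, -17/9)

Orthogonality check:
  u_2 · u_1 = 0 (should be 0)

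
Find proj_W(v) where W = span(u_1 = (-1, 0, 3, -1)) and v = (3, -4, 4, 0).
proj_W(v) = (-9/11, 0, 27/11, -9/11)

Set up U = [u_1 | ... | u_1] ∈ R^(4×1). The projector onto W = col(U) is P = U (U^T U)^(-1) U^T.
Compute U^T U =
  [11],
and U^T v = (9).
Solve U^T U · c = U^T v for the coefficients: c = (9/11). The projection is proj_W(v) = U c.
Check: (v - proj_W(v)) · u_1 = 0  (should be 0).
Result: proj_W(v) = (-9/11, 0, 27/11, -9/11).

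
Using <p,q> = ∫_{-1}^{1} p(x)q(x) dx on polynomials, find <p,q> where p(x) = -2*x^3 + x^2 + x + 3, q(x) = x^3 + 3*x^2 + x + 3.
<p,q> = 2824/105

Expand the product: p(x)·q(x) = -2*x^6 - 5*x^5 + 2*x^4 + x^3 + 13*x^2 + 6*x + 9.
∫_{-1}^{1} of each monomial x^k gives [2/(k+1) if k even, 0 if k odd]. Integrating term-by-term (or equivalently evaluating the antiderivative F(x) = -2*x^7/7 - 5*x^6/6 + 2*x^5/5 + x^4/4 + 13*x^3/3 + 3*x^2 + 9*x at the endpoints):
  F(1) − F(−1) = 2221/140 − (-4633/420) = 2824/105.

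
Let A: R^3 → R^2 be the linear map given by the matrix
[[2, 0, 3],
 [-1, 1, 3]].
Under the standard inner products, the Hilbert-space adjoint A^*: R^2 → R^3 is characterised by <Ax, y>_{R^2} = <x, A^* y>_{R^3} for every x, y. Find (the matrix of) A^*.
A^* = A^T =
[[2, -1],
 [0, 1],
 [3, 3]]

For real matrices with standard dot products, the defining identity <Ax, y> = <x, A^* y> gives (Ax)^T y = x^T (A^*) y, i.e. x^T A^T y = x^T (A^*) y. Since this holds for all x, y, we must have A^* = A^T. Therefore
A^* =
[[2, -1],
 [0, 1],
 [3, 3]].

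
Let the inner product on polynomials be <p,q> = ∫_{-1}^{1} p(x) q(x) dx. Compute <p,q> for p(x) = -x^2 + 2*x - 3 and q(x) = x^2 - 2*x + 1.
<p,q> = -176/15

Expand the product: p(x)·q(x) = -x^4 + 4*x^3 - 8*x^2 + 8*x - 3.
∫_{-1}^{1} of each monomial x^k gives [2/(k+1) if k even, 0 if k odd]. Integrating term-by-term (or equivalently evaluating the antiderivative F(x) = -x^5/5 + x^4 - 8*x^3/3 + 4*x^2 - 3*x at the endpoints):
  F(1) − F(−1) = -13/15 − (163/15) = -176/15.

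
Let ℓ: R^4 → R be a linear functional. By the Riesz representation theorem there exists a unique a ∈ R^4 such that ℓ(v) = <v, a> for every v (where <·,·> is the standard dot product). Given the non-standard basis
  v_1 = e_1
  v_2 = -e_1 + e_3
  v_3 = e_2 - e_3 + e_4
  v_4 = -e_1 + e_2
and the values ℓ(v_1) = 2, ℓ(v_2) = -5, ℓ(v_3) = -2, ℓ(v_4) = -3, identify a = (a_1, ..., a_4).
a = (2, -1, -3, -4)

Write a = (a_1, ..., a_4) in the standard basis. For each basis vector v_i, ℓ(v_i) = <v_i, a> is a linear equation in the a_j's. Collect the n equations into a matrix system V a = ℓ, where row i of V is v_i (expressed in the standard basis). Since V is invertible (lower-triangular with 1s on the diagonal, up to permutation), solve by back-substitution:
  V =
[[1, 0, 0, 0],
 [-1, 0, 1, 0],
 [0, 1, -1, 1],
 [-1, 1, 0, 0]]
  V a = (2, -5, -2, -3)
Solving gives a = (2, -1, -3, -4).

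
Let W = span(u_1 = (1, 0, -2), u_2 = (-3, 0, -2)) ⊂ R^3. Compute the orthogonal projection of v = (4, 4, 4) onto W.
proj_W(v) = (4, 0, 4)

Set up U = [u_1 | ... | u_2] ∈ R^(3×2). The projector onto W = col(U) is P = U (U^T U)^(-1) U^T.
Compute U^T U =
  [5, 1]
  [1, 13],
and U^T v = (-4, -20).
Solve U^T U · c = U^T v for the coefficients: c = (-1/2, -3/2). The projection is proj_W(v) = U c.
Check: (v - proj_W(v)) · u_1 = 0  (should be 0).
Check: (v - proj_W(v)) · u_2 = 0  (should be 0).
Result: proj_W(v) = (4, 0, 4).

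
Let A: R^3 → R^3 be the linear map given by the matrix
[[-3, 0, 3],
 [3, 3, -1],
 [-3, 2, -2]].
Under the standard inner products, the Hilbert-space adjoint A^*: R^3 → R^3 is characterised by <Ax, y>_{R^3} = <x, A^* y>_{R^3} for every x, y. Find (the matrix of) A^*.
A^* = A^T =
[[-3, 3, -3],
 [0, 3, 2],
 [3, -1, -2]]

For real matrices with standard dot products, the defining identity <Ax, y> = <x, A^* y> gives (Ax)^T y = x^T (A^*) y, i.e. x^T A^T y = x^T (A^*) y. Since this holds for all x, y, we must have A^* = A^T. Therefore
A^* =
[[-3, 3, -3],
 [0, 3, 2],
 [3, -1, -2]].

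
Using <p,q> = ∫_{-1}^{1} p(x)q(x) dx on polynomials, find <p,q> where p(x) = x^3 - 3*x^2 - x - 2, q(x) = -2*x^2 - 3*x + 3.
<p,q> = -182/15

Expand the product: p(x)·q(x) = -2*x^5 + 3*x^4 + 14*x^3 - 2*x^2 + 3*x - 6.
∫_{-1}^{1} of each monomial x^k gives [2/(k+1) if k even, 0 if k odd]. Integrating term-by-term (or equivalently evaluating the antiderivative F(x) = -x^6/3 + 3*x^5/5 + 7*x^4/2 - 2*x^3/3 + 3*x^2/2 - 6*x at the endpoints):
  F(1) − F(−1) = -7/5 − (161/15) = -182/15.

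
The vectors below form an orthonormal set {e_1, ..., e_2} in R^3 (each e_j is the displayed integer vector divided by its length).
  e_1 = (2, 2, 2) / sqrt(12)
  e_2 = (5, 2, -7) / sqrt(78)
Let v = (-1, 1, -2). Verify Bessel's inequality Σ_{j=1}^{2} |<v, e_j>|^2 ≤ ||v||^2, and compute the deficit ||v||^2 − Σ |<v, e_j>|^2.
Σ |<v, e_j>|^2 = 75/26; ||v||^2 = 6; deficit = 81/26

Write each e_j = u_j / sqrt(<u_j, u_j>) where u_j is the displayed integer vector. Then <v, e_j> = <v, u_j> / sqrt(<u_j, u_j>), so |<v, e_j>|^2 = <v, u_j>^2 / <u_j, u_j>.
Coefficients: <v, e_1> = -4/sqrt(12), <v, e_2> = 11/sqrt(78).
Square and sum: Σ |<v, e_j>|^2 = 75/26.
Compute ||v||^2 = v·v = 6.
Deficit = 6 − 75/26 = 81/26 ≥ 0, confirming Bessel's inequality. (The deficit equals ||v − Σ <v,e_j> e_j||^2, the squared distance from v to span{e_j}.)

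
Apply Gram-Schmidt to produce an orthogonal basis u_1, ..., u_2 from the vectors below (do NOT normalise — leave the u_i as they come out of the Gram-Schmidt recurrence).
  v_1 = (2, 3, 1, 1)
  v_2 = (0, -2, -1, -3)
Orthogonal basis:
  u_1 = (2, 3, 1, 1)
  u_2 = (4/3, 0, -1/3, -7/3)

Apply the Gram-Schmidt recurrence
  u_1 = v_1
  u_i = v_i − Σ_{j<i} ((v_i · u_j) / (u_j · u_j)) · u_j.

Step by step this gives:
  u_1 = (2, 3, 1, 1)
  u_2 = (4/3, 0, -1/3, -7/3)

Orthogonality check:
  u_2 · u_1 = 0 (should be 0)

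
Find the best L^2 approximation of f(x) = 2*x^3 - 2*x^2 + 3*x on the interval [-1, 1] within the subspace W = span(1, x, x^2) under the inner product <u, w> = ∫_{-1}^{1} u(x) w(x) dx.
g(x) = -2*x^2 + 21*x/5

The best approximation g ∈ W is the orthogonal projection of f onto W. Writing g = a_0 + a_1 x + a_2 x^2, the coefficients solve the normal equations G · a = b where
  G_{ij} = <φ_i, φ_j> and b_i = <f, φ_i>, with φ_0 = 1, φ_1 = x, φ_2 = x^2.
G =
  [2, 0, 2/3]
  [0, 2/3, 0]
  [2/3, 0, 2/5],
b = (-4/3, 14/5, -4/5).
Solving gives a_0 = 0, a_1 = 21/5, a_2 = -2, so
  g(x) = -2*x^2 + 21*x/5.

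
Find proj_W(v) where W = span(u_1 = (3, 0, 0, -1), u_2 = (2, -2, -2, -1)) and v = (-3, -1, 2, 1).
proj_W(v) = (-241/81, 40/81, 40/81, 29/27)

Set up U = [u_1 | ... | u_2] ∈ R^(4×2). The projector onto W = col(U) is P = U (U^T U)^(-1) U^T.
Compute U^T U =
  [10, 7]
  [7, 13],
and U^T v = (-10, -9).
Solve U^T U · c = U^T v for the coefficients: c = (-67/81, -20/81). The projection is proj_W(v) = U c.
Check: (v - proj_W(v)) · u_1 = 0  (should be 0).
Check: (v - proj_W(v)) · u_2 = 0  (should be 0).
Result: proj_W(v) = (-241/81, 40/81, 40/81, 29/27).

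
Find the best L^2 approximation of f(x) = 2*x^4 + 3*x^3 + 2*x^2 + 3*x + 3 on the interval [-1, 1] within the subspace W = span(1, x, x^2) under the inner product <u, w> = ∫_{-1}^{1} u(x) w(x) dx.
g(x) = 26*x^2/7 + 24*x/5 + 99/35

The best approximation g ∈ W is the orthogonal projection of f onto W. Writing g = a_0 + a_1 x + a_2 x^2, the coefficients solve the normal equations G · a = b where
  G_{ij} = <φ_i, φ_j> and b_i = <f, φ_i>, with φ_0 = 1, φ_1 = x, φ_2 = x^2.
G =
  [2, 0, 2/3]
  [0, 2/3, 0]
  [2/3, 0, 2/5],
b = (122/15, 16/5, 118/35).
Solving gives a_0 = 99/35, a_1 = 24/5, a_2 = 26/7, so
  g(x) = 26*x^2/7 + 24*x/5 + 99/35.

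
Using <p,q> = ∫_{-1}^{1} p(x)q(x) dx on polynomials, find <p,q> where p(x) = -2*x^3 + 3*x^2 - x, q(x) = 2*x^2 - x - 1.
<p,q> = 28/15

Expand the product: p(x)·q(x) = -4*x^5 + 8*x^4 - 3*x^3 - 2*x^2 + x.
∫_{-1}^{1} of each monomial x^k gives [2/(k+1) if k even, 0 if k odd]. Integrating term-by-term (or equivalently evaluating the antiderivative F(x) = -2*x^6/3 + 8*x^5/5 - 3*x^4/4 - 2*x^3/3 + x^2/2 at the endpoints):
  F(1) − F(−1) = 1/60 − (-37/20) = 28/15.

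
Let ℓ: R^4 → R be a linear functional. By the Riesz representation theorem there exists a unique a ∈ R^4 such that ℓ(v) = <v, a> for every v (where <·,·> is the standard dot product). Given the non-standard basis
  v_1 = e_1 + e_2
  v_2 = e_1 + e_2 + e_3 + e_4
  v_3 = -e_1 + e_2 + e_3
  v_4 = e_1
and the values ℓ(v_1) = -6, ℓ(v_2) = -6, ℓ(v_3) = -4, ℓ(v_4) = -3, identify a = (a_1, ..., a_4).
a = (-3, -3, -4, 4)

Write a = (a_1, ..., a_4) in the standard basis. For each basis vector v_i, ℓ(v_i) = <v_i, a> is a linear equation in the a_j's. Collect the n equations into a matrix system V a = ℓ, where row i of V is v_i (expressed in the standard basis). Since V is invertible (lower-triangular with 1s on the diagonal, up to permutation), solve by back-substitution:
  V =
[[1, 1, 0, 0],
 [1, 1, 1, 1],
 [-1, 1, 1, 0],
 [1, 0, 0, 0]]
  V a = (-6, -6, -4, -3)
Solving gives a = (-3, -3, -4, 4).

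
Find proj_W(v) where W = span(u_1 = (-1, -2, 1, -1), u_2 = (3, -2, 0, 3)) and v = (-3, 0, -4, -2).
proj_W(v) = (-301/150, 37/25, -4/75, -301/150)

Set up U = [u_1 | ... | u_2] ∈ R^(4×2). The projector onto W = col(U) is P = U (U^T U)^(-1) U^T.
Compute U^T U =
  [7, -2]
  [-2, 22],
and U^T v = (1, -15).
Solve U^T U · c = U^T v for the coefficients: c = (-4/75, -103/150). The projection is proj_W(v) = U c.
Check: (v - proj_W(v)) · u_1 = 0  (should be 0).
Check: (v - proj_W(v)) · u_2 = 0  (should be 0).
Result: proj_W(v) = (-301/150, 37/25, -4/75, -301/150).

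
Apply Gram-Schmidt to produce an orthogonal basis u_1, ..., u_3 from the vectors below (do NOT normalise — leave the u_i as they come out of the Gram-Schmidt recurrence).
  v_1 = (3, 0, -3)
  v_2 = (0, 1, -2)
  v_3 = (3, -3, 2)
Orthogonal basis:
  u_1 = (3, 0, -3)
  u_2 = (-1, 1, -1)
  u_3 = (-1/6, -1/3, -1/6)

Apply the Gram-Schmidt recurrence
  u_1 = v_1
  u_i = v_i − Σ_{j<i} ((v_i · u_j) / (u_j · u_j)) · u_j.

Step by step this gives:
  u_1 = (3, 0, -3)
  u_2 = (-1, 1, -1)
  u_3 = (-1/6, -1/3, -1/6)

Orthogonality check:
  u_2 · u_1 = 0 (should be 0)
  u_3 · u_1 = 0 (should be 0)
  u_3 · u_2 = 0 (should be 0)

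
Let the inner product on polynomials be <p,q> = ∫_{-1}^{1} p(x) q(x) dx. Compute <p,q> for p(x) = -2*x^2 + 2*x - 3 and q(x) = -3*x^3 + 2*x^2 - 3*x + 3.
<p,q> = -34

Expand the product: p(x)·q(x) = 6*x^5 - 10*x^4 + 19*x^3 - 18*x^2 + 15*x - 9.
∫_{-1}^{1} of each monomial x^k gives [2/(k+1) if k even, 0 if k odd]. Integrating term-by-term (or equivalently evaluating the antiderivative F(x) = x^6 - 2*x^5 + 19*x^4/4 - 6*x^3 + 15*x^2/2 - 9*x at the endpoints):
  F(1) − F(−1) = -15/4 − (121/4) = -34.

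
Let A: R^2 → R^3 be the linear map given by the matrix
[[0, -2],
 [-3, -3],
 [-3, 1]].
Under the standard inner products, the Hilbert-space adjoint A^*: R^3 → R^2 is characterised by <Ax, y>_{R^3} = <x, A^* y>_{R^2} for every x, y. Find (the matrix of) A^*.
A^* = A^T =
[[0, -3, -3],
 [-2, -3, 1]]

For real matrices with standard dot products, the defining identity <Ax, y> = <x, A^* y> gives (Ax)^T y = x^T (A^*) y, i.e. x^T A^T y = x^T (A^*) y. Since this holds for all x, y, we must have A^* = A^T. Therefore
A^* =
[[0, -3, -3],
 [-2, -3, 1]].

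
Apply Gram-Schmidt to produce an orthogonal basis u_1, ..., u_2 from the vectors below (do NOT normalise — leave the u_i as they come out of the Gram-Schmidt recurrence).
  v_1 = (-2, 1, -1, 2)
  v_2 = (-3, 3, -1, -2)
Orthogonal basis:
  u_1 = (-2, 1, -1, 2)
  u_2 = (-9/5, 12/5, -2/5, -16/5)

Apply the Gram-Schmidt recurrence
  u_1 = v_1
  u_i = v_i − Σ_{j<i} ((v_i · u_j) / (u_j · u_j)) · u_j.

Step by step this gives:
  u_1 = (-2, 1, -1, 2)
  u_2 = (-9/5, 12/5, -2/5, -16/5)

Orthogonality check:
  u_2 · u_1 = 0 (should be 0)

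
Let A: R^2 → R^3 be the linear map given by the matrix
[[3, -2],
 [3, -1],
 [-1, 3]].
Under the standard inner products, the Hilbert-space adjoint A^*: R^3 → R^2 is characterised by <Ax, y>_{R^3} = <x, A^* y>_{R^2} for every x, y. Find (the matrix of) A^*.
A^* = A^T =
[[3, 3, -1],
 [-2, -1, 3]]

For real matrices with standard dot products, the defining identity <Ax, y> = <x, A^* y> gives (Ax)^T y = x^T (A^*) y, i.e. x^T A^T y = x^T (A^*) y. Since this holds for all x, y, we must have A^* = A^T. Therefore
A^* =
[[3, 3, -1],
 [-2, -1, 3]].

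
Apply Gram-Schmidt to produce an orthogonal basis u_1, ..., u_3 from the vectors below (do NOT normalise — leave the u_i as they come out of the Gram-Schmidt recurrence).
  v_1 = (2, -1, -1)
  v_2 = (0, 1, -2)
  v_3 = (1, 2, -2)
Orthogonal basis:
  u_1 = (2, -1, -1)
  u_2 = (-1/3, 7/6, -11/6)
  u_3 = (21/29, 28/29, 14/29)

Apply the Gram-Schmidt recurrence
  u_1 = v_1
  u_i = v_i − Σ_{j<i} ((v_i · u_j) / (u_j · u_j)) · u_j.

Step by step this gives:
  u_1 = (2, -1, -1)
  u_2 = (-1/3, 7/6, -11/6)
  u_3 = (21/29, 28/29, 14/29)

Orthogonality check:
  u_2 · u_1 = 0 (should be 0)
  u_3 · u_1 = 0 (should be 0)
  u_3 · u_2 = 0 (should be 0)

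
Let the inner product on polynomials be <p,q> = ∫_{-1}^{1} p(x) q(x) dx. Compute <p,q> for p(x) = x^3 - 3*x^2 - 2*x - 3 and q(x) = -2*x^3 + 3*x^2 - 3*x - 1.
<p,q> = 78/35

Expand the product: p(x)·q(x) = -2*x^6 + 9*x^5 - 8*x^4 + 8*x^3 + 11*x + 3.
∫_{-1}^{1} of each monomial x^k gives [2/(k+1) if k even, 0 if k odd]. Integrating term-by-term (or equivalently evaluating the antiderivative F(x) = -2*x^7/7 + 3*x^6/2 - 8*x^5/5 + 2*x^4 + 11*x^2/2 + 3*x at the endpoints):
  F(1) − F(−1) = 354/35 − (276/35) = 78/35.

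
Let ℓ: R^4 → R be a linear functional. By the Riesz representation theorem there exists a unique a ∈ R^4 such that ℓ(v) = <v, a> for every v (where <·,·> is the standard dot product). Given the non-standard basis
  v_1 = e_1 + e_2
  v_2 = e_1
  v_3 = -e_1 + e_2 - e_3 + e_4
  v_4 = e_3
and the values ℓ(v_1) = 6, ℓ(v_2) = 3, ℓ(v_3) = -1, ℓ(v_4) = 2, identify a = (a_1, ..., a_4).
a = (3, 3, 2, 1)

Write a = (a_1, ..., a_4) in the standard basis. For each basis vector v_i, ℓ(v_i) = <v_i, a> is a linear equation in the a_j's. Collect the n equations into a matrix system V a = ℓ, where row i of V is v_i (expressed in the standard basis). Since V is invertible (lower-triangular with 1s on the diagonal, up to permutation), solve by back-substitution:
  V =
[[1, 1, 0, 0],
 [1, 0, 0, 0],
 [-1, 1, -1, 1],
 [0, 0, 1, 0]]
  V a = (6, 3, -1, 2)
Solving gives a = (3, 3, 2, 1).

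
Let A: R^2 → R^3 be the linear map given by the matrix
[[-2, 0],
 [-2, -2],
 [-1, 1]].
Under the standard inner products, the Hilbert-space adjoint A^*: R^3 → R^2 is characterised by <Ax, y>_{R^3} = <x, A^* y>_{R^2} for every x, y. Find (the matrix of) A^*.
A^* = A^T =
[[-2, -2, -1],
 [0, -2, 1]]

For real matrices with standard dot products, the defining identity <Ax, y> = <x, A^* y> gives (Ax)^T y = x^T (A^*) y, i.e. x^T A^T y = x^T (A^*) y. Since this holds for all x, y, we must have A^* = A^T. Therefore
A^* =
[[-2, -2, -1],
 [0, -2, 1]].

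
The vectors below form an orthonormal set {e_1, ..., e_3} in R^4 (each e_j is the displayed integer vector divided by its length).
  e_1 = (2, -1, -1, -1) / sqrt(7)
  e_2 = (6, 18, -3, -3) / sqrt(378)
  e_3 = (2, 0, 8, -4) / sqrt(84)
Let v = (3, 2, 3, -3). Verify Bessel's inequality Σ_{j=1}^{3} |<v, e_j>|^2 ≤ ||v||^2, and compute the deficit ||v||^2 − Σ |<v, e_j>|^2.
Σ |<v, e_j>|^2 = 31; ||v||^2 = 31; deficit = 0

Write each e_j = u_j / sqrt(<u_j, u_j>) where u_j is the displayed integer vector. Then <v, e_j> = <v, u_j> / sqrt(<u_j, u_j>), so |<v, e_j>|^2 = <v, u_j>^2 / <u_j, u_j>.
Coefficients: <v, e_1> = 4/sqrt(7), <v, e_2> = 54/sqrt(378), <v, e_3> = 42/sqrt(84).
Square and sum: Σ |<v, e_j>|^2 = 31.
Compute ||v||^2 = v·v = 31.
Deficit = 31 − 31 = 0 ≥ 0, confirming Bessel's inequality. (The deficit equals ||v − Σ <v,e_j> e_j||^2, the squared distance from v to span{e_j}.)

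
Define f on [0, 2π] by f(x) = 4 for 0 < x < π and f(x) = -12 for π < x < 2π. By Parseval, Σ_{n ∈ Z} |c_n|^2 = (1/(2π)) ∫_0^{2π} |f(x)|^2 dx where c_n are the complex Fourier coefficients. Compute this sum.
Σ |c_n|^2 = 80

Parseval equates the L^2 energy of f (normalised by 1/(2π)) with the ℓ^2 sum of its Fourier coefficients: (1/(2π)) ∫_0^{2π} |f|^2 = Σ |c_n|^2.
Compute the left side: (1/(2π)) [∫_0^π 4^2 dx + ∫_π^{2π} (-12)^2 dx] = (1/(2π)) · (16π + 144π) = (16 + 144)/2 = 80.
So Σ_{n ∈ Z} |c_n|^2 = 80.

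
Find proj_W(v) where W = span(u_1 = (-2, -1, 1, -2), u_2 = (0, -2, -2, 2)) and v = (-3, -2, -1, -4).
proj_W(v) = (-43/13, -63/26, 23/26, -33/13)

Set up U = [u_1 | ... | u_2] ∈ R^(4×2). The projector onto W = col(U) is P = U (U^T U)^(-1) U^T.
Compute U^T U =
  [10, -4]
  [-4, 12],
and U^T v = (15, -2).
Solve U^T U · c = U^T v for the coefficients: c = (43/26, 5/13). The projection is proj_W(v) = U c.
Check: (v - proj_W(v)) · u_1 = 0  (should be 0).
Check: (v - proj_W(v)) · u_2 = 0  (should be 0).
Result: proj_W(v) = (-43/13, -63/26, 23/26, -33/13).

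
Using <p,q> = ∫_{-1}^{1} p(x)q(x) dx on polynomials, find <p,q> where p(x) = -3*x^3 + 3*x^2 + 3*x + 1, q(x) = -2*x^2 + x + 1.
<p,q> = 16/15

Expand the product: p(x)·q(x) = 6*x^5 - 9*x^4 - 6*x^3 + 4*x^2 + 4*x + 1.
∫_{-1}^{1} of each monomial x^k gives [2/(k+1) if k even, 0 if k odd]. Integrating term-by-term (or equivalently evaluating the antiderivative F(x) = x^6 - 9*x^5/5 - 3*x^4/2 + 4*x^3/3 + 2*x^2 + x at the endpoints):
  F(1) − F(−1) = 61/30 − (29/30) = 16/15.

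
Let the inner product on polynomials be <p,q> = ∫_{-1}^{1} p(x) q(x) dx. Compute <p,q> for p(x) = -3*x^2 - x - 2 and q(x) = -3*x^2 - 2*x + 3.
<p,q> = -136/15

Expand the product: p(x)·q(x) = 9*x^4 + 9*x^3 - x^2 + x - 6.
∫_{-1}^{1} of each monomial x^k gives [2/(k+1) if k even, 0 if k odd]. Integrating term-by-term (or equivalently evaluating the antiderivative F(x) = 9*x^5/5 + 9*x^4/4 - x^3/3 + x^2/2 - 6*x at the endpoints):
  F(1) − F(−1) = -107/60 − (437/60) = -136/15.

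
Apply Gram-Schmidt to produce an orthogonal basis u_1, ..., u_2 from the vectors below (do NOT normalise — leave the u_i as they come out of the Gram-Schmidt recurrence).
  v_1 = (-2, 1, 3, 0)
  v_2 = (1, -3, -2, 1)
Orthogonal basis:
  u_1 = (-2, 1, 3, 0)
  u_2 = (-4/7, -31/14, 5/14, 1)

Apply the Gram-Schmidt recurrence
  u_1 = v_1
  u_i = v_i − Σ_{j<i} ((v_i · u_j) / (u_j · u_j)) · u_j.

Step by step this gives:
  u_1 = (-2, 1, 3, 0)
  u_2 = (-4/7, -31/14, 5/14, 1)

Orthogonality check:
  u_2 · u_1 = 0 (should be 0)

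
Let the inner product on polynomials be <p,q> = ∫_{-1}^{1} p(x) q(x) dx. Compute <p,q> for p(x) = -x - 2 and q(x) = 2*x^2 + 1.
<p,q> = -20/3

Expand the product: p(x)·q(x) = -2*x^3 - 4*x^2 - x - 2.
∫_{-1}^{1} of each monomial x^k gives [2/(k+1) if k even, 0 if k odd]. Integrating term-by-term (or equivalently evaluating the antiderivative F(x) = -x^4/2 - 4*x^3/3 - x^2/2 - 2*x at the endpoints):
  F(1) − F(−1) = -13/3 − (7/3) = -20/3.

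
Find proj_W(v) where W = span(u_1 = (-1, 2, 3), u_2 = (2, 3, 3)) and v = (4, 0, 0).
proj_W(v) = (520/139, 108/139, -84/139)

Set up U = [u_1 | ... | u_2] ∈ R^(3×2). The projector onto W = col(U) is P = U (U^T U)^(-1) U^T.
Compute U^T U =
  [14, 13]
  [13, 22],
and U^T v = (-4, 8).
Solve U^T U · c = U^T v for the coefficients: c = (-192/139, 164/139). The projection is proj_W(v) = U c.
Check: (v - proj_W(v)) · u_1 = 0  (should be 0).
Check: (v - proj_W(v)) · u_2 = 0  (should be 0).
Result: proj_W(v) = (520/139, 108/139, -84/139).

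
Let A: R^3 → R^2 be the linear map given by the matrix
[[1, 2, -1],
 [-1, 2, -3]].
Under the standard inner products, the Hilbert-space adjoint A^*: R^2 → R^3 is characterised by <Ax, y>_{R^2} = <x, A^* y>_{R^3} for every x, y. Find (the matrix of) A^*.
A^* = A^T =
[[1, -1],
 [2, 2],
 [-1, -3]]

For real matrices with standard dot products, the defining identity <Ax, y> = <x, A^* y> gives (Ax)^T y = x^T (A^*) y, i.e. x^T A^T y = x^T (A^*) y. Since this holds for all x, y, we must have A^* = A^T. Therefore
A^* =
[[1, -1],
 [2, 2],
 [-1, -3]].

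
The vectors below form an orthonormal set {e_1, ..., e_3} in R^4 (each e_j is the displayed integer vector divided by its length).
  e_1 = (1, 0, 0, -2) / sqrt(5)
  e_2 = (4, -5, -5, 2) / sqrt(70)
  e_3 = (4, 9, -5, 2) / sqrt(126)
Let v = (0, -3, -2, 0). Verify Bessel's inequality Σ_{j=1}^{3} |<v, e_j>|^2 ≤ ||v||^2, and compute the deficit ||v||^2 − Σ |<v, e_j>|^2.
Σ |<v, e_j>|^2 = 101/9; ||v||^2 = 13; deficit = 16/9

Write each e_j = u_j / sqrt(<u_j, u_j>) where u_j is the displayed integer vector. Then <v, e_j> = <v, u_j> / sqrt(<u_j, u_j>), so |<v, e_j>|^2 = <v, u_j>^2 / <u_j, u_j>.
Coefficients: <v, e_1> = 0/sqrt(5), <v, e_2> = 25/sqrt(70), <v, e_3> = -17/sqrt(126).
Square and sum: Σ |<v, e_j>|^2 = 101/9.
Compute ||v||^2 = v·v = 13.
Deficit = 13 − 101/9 = 16/9 ≥ 0, confirming Bessel's inequality. (The deficit equals ||v − Σ <v,e_j> e_j||^2, the squared distance from v to span{e_j}.)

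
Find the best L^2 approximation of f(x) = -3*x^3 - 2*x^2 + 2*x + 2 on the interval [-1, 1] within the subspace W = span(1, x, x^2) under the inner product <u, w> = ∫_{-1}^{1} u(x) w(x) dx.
g(x) = -2*x^2 + x/5 + 2

The best approximation g ∈ W is the orthogonal projection of f onto W. Writing g = a_0 + a_1 x + a_2 x^2, the coefficients solve the normal equations G · a = b where
  G_{ij} = <φ_i, φ_j> and b_i = <f, φ_i>, with φ_0 = 1, φ_1 = x, φ_2 = x^2.
G =
  [2, 0, 2/3]
  [0, 2/3, 0]
  [2/3, 0, 2/5],
b = (8/3, 2/15, 8/15).
Solving gives a_0 = 2, a_1 = 1/5, a_2 = -2, so
  g(x) = -2*x^2 + x/5 + 2.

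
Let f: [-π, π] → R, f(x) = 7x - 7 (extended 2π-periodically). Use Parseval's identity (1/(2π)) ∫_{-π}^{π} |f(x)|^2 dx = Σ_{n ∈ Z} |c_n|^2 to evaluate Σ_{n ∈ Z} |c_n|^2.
Σ |c_n|^2 = 49π^2/3 + 49

Expand and integrate term by term over [-π, π]:
  ∫ (7x)^2 dx = 49·(2π^3/3); ∫ 2·7·(-7)·x dx = 0 (odd integrand); ∫ (-7)^2 dx = 49·2π.
So (1/(2π)) ∫_{-π}^{π} (7x - 7)^2 dx = 49π^2/3 + 49 = 49π^2/3 + 49.
Parseval ⇒ Σ |c_n|^2 = 49π^2/3 + 49.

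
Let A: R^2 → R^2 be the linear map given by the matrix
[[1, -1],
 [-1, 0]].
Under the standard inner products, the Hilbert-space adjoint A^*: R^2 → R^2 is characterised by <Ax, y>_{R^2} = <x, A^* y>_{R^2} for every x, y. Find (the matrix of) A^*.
A^* = A^T =
[[1, -1],
 [-1, 0]]

For real matrices with standard dot products, the defining identity <Ax, y> = <x, A^* y> gives (Ax)^T y = x^T (A^*) y, i.e. x^T A^T y = x^T (A^*) y. Since this holds for all x, y, we must have A^* = A^T. Therefore
A^* =
[[1, -1],
 [-1, 0]].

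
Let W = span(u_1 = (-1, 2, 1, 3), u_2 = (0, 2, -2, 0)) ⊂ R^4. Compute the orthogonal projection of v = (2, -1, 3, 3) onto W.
proj_W(v) = (-20/29, -28/29, 88/29, 60/29)

Set up U = [u_1 | ... | u_2] ∈ R^(4×2). The projector onto W = col(U) is P = U (U^T U)^(-1) U^T.
Compute U^T U =
  [15, 2]
  [2, 8],
and U^T v = (8, -8).
Solve U^T U · c = U^T v for the coefficients: c = (20/29, -34/29). The projection is proj_W(v) = U c.
Check: (v - proj_W(v)) · u_1 = 0  (should be 0).
Check: (v - proj_W(v)) · u_2 = 0  (should be 0).
Result: proj_W(v) = (-20/29, -28/29, 88/29, 60/29).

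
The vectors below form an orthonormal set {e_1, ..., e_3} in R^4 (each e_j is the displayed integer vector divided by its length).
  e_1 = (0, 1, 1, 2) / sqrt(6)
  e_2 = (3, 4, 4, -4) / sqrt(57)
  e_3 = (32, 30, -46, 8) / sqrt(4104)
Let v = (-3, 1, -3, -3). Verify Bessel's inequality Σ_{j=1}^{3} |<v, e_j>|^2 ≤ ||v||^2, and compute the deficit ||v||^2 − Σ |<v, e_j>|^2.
Σ |<v, e_j>|^2 = 35/3; ||v||^2 = 28; deficit = 49/3

Write each e_j = u_j / sqrt(<u_j, u_j>) where u_j is the displayed integer vector. Then <v, e_j> = <v, u_j> / sqrt(<u_j, u_j>), so |<v, e_j>|^2 = <v, u_j>^2 / <u_j, u_j>.
Coefficients: <v, e_1> = -8/sqrt(6), <v, e_2> = -5/sqrt(57), <v, e_3> = 48/sqrt(4104).
Square and sum: Σ |<v, e_j>|^2 = 35/3.
Compute ||v||^2 = v·v = 28.
Deficit = 28 − 35/3 = 49/3 ≥ 0, confirming Bessel's inequality. (The deficit equals ||v − Σ <v,e_j> e_j||^2, the squared distance from v to span{e_j}.)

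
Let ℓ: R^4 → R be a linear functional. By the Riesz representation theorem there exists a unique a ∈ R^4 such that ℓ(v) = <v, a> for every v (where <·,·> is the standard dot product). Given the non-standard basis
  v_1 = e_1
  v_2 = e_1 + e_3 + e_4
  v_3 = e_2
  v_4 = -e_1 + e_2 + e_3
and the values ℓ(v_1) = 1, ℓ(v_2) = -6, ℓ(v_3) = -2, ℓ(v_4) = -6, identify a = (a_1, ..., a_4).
a = (1, -2, -3, -4)

Write a = (a_1, ..., a_4) in the standard basis. For each basis vector v_i, ℓ(v_i) = <v_i, a> is a linear equation in the a_j's. Collect the n equations into a matrix system V a = ℓ, where row i of V is v_i (expressed in the standard basis). Since V is invertible (lower-triangular with 1s on the diagonal, up to permutation), solve by back-substitution:
  V =
[[1, 0, 0, 0],
 [1, 0, 1, 1],
 [0, 1, 0, 0],
 [-1, 1, 1, 0]]
  V a = (1, -6, -2, -6)
Solving gives a = (1, -2, -3, -4).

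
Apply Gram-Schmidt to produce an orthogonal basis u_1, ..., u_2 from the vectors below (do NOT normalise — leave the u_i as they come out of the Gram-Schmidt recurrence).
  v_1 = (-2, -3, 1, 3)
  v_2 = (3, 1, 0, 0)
Orthogonal basis:
  u_1 = (-2, -3, 1, 3)
  u_2 = (51/23, -4/23, 9/23, 27/23)

Apply the Gram-Schmidt recurrence
  u_1 = v_1
  u_i = v_i − Σ_{j<i} ((v_i · u_j) / (u_j · u_j)) · u_j.

Step by step this gives:
  u_1 = (-2, -3, 1, 3)
  u_2 = (51/23, -4/23, 9/23, 27/23)

Orthogonality check:
  u_2 · u_1 = 0 (should be 0)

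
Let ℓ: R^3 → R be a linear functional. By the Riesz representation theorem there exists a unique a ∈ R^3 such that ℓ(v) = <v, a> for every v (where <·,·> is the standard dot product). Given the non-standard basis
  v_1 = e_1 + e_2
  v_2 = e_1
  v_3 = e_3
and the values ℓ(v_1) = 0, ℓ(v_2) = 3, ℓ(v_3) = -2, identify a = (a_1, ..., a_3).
a = (3, -3, -2)

Write a = (a_1, ..., a_3) in the standard basis. For each basis vector v_i, ℓ(v_i) = <v_i, a> is a linear equation in the a_j's. Collect the n equations into a matrix system V a = ℓ, where row i of V is v_i (expressed in the standard basis). Since V is invertible (lower-triangular with 1s on the diagonal, up to permutation), solve by back-substitution:
  V =
[[1, 1, 0],
 [1, 0, 0],
 [0, 0, 1]]
  V a = (0, 3, -2)
Solving gives a = (3, -3, -2).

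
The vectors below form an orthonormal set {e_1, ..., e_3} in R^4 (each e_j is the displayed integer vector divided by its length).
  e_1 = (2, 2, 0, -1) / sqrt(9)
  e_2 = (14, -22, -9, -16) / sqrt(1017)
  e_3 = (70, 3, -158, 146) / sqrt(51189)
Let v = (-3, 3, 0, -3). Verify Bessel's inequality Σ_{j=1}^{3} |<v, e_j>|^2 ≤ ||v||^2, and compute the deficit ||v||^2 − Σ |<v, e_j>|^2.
Σ |<v, e_j>|^2 = 1890/151; ||v||^2 = 27; deficit = 2187/151

Write each e_j = u_j / sqrt(<u_j, u_j>) where u_j is the displayed integer vector. Then <v, e_j> = <v, u_j> / sqrt(<u_j, u_j>), so |<v, e_j>|^2 = <v, u_j>^2 / <u_j, u_j>.
Coefficients: <v, e_1> = 3/sqrt(9), <v, e_2> = -60/sqrt(1017), <v, e_3> = -639/sqrt(51189).
Square and sum: Σ |<v, e_j>|^2 = 1890/151.
Compute ||v||^2 = v·v = 27.
Deficit = 27 − 1890/151 = 2187/151 ≥ 0, confirming Bessel's inequality. (The deficit equals ||v − Σ <v,e_j> e_j||^2, the squared distance from v to span{e_j}.)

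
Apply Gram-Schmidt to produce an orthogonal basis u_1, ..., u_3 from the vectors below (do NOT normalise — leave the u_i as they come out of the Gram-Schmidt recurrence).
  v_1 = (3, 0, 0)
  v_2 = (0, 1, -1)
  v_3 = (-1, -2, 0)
Orthogonal basis:
  u_1 = (3, 0, 0)
  u_2 = (0, 1, -1)
  u_3 = (0, -1, -1)

Apply the Gram-Schmidt recurrence
  u_1 = v_1
  u_i = v_i − Σ_{j<i} ((v_i · u_j) / (u_j · u_j)) · u_j.

Step by step this gives:
  u_1 = (3, 0, 0)
  u_2 = (0, 1, -1)
  u_3 = (0, -1, -1)

Orthogonality check:
  u_2 · u_1 = 0 (should be 0)
  u_3 · u_1 = 0 (should be 0)
  u_3 · u_2 = 0 (should be 0)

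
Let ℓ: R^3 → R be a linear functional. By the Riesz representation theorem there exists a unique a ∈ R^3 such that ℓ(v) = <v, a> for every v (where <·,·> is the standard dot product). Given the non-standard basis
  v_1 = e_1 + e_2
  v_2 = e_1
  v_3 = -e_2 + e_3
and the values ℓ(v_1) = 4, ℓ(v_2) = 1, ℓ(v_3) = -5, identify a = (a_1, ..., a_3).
a = (1, 3, -2)

Write a = (a_1, ..., a_3) in the standard basis. For each basis vector v_i, ℓ(v_i) = <v_i, a> is a linear equation in the a_j's. Collect the n equations into a matrix system V a = ℓ, where row i of V is v_i (expressed in the standard basis). Since V is invertible (lower-triangular with 1s on the diagonal, up to permutation), solve by back-substitution:
  V =
[[1, 1, 0],
 [1, 0, 0],
 [0, -1, 1]]
  V a = (4, 1, -5)
Solving gives a = (1, 3, -2).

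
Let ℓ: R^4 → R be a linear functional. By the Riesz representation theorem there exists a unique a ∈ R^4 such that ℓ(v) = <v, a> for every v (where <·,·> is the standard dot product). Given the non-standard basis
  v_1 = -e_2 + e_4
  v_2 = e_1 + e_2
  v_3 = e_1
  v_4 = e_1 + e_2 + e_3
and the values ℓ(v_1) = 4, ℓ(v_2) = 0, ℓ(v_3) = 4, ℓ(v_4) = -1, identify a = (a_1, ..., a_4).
a = (4, -4, -1, 0)

Write a = (a_1, ..., a_4) in the standard basis. For each basis vector v_i, ℓ(v_i) = <v_i, a> is a linear equation in the a_j's. Collect the n equations into a matrix system V a = ℓ, where row i of V is v_i (expressed in the standard basis). Since V is invertible (lower-triangular with 1s on the diagonal, up to permutation), solve by back-substitution:
  V =
[[0, -1, 0, 1],
 [1, 1, 0, 0],
 [1, 0, 0, 0],
 [1, 1, 1, 0]]
  V a = (4, 0, 4, -1)
Solving gives a = (4, -4, -1, 0).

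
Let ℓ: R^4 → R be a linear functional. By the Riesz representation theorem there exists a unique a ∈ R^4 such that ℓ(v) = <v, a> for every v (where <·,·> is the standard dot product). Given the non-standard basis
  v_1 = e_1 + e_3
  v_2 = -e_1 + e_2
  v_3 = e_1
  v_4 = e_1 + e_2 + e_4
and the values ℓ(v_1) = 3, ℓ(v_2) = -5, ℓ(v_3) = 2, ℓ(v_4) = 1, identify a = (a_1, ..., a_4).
a = (2, -3, 1, 2)

Write a = (a_1, ..., a_4) in the standard basis. For each basis vector v_i, ℓ(v_i) = <v_i, a> is a linear equation in the a_j's. Collect the n equations into a matrix system V a = ℓ, where row i of V is v_i (expressed in the standard basis). Since V is invertible (lower-triangular with 1s on the diagonal, up to permutation), solve by back-substitution:
  V =
[[1, 0, 1, 0],
 [-1, 1, 0, 0],
 [1, 0, 0, 0],
 [1, 1, 0, 1]]
  V a = (3, -5, 2, 1)
Solving gives a = (2, -3, 1, 2).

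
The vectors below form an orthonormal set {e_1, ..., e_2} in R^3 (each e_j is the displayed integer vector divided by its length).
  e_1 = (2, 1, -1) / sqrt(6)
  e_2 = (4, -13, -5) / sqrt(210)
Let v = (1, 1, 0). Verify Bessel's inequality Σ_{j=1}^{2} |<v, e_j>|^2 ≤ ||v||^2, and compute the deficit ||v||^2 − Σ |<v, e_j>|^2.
Σ |<v, e_j>|^2 = 66/35; ||v||^2 = 2; deficit = 4/35

Write each e_j = u_j / sqrt(<u_j, u_j>) where u_j is the displayed integer vector. Then <v, e_j> = <v, u_j> / sqrt(<u_j, u_j>), so |<v, e_j>|^2 = <v, u_j>^2 / <u_j, u_j>.
Coefficients: <v, e_1> = 3/sqrt(6), <v, e_2> = -9/sqrt(210).
Square and sum: Σ |<v, e_j>|^2 = 66/35.
Compute ||v||^2 = v·v = 2.
Deficit = 2 − 66/35 = 4/35 ≥ 0, confirming Bessel's inequality. (The deficit equals ||v − Σ <v,e_j> e_j||^2, the squared distance from v to span{e_j}.)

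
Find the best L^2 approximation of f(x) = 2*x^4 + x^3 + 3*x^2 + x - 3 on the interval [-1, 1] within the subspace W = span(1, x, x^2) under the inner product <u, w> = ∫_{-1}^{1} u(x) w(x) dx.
g(x) = 33*x^2/7 + 8*x/5 - 111/35

The best approximation g ∈ W is the orthogonal projection of f onto W. Writing g = a_0 + a_1 x + a_2 x^2, the coefficients solve the normal equations G · a = b where
  G_{ij} = <φ_i, φ_j> and b_i = <f, φ_i>, with φ_0 = 1, φ_1 = x, φ_2 = x^2.
G =
  [2, 0, 2/3]
  [0, 2/3, 0]
  [2/3, 0, 2/5],
b = (-16/5, 16/15, -8/35).
Solving gives a_0 = -111/35, a_1 = 8/5, a_2 = 33/7, so
  g(x) = 33*x^2/7 + 8*x/5 - 111/35.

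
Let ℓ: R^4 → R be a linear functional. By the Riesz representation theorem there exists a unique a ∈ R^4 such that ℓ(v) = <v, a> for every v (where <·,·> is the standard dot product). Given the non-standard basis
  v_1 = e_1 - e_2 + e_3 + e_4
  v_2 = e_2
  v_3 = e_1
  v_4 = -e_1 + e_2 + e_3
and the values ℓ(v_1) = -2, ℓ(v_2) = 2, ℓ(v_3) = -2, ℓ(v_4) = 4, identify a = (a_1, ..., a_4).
a = (-2, 2, 0, 2)

Write a = (a_1, ..., a_4) in the standard basis. For each basis vector v_i, ℓ(v_i) = <v_i, a> is a linear equation in the a_j's. Collect the n equations into a matrix system V a = ℓ, where row i of V is v_i (expressed in the standard basis). Since V is invertible (lower-triangular with 1s on the diagonal, up to permutation), solve by back-substitution:
  V =
[[1, -1, 1, 1],
 [0, 1, 0, 0],
 [1, 0, 0, 0],
 [-1, 1, 1, 0]]
  V a = (-2, 2, -2, 4)
Solving gives a = (-2, 2, 0, 2).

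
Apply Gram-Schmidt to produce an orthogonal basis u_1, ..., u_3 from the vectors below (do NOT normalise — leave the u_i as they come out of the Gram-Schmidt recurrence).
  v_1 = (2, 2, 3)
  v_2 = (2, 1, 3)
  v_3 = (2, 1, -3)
Orthogonal basis:
  u_1 = (2, 2, 3)
  u_2 = (4/17, -13/17, 6/17)
  u_3 = (36/13, 0, -24/13)

Apply the Gram-Schmidt recurrence
  u_1 = v_1
  u_i = v_i − Σ_{j<i} ((v_i · u_j) / (u_j · u_j)) · u_j.

Step by step this gives:
  u_1 = (2, 2, 3)
  u_2 = (4/17, -13/17, 6/17)
  u_3 = (36/13, 0, -24/13)

Orthogonality check:
  u_2 · u_1 = 0 (should be 0)
  u_3 · u_1 = 0 (should be 0)
  u_3 · u_2 = 0 (should be 0)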